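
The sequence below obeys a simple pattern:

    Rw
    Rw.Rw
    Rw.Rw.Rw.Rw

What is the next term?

s(k+1) = s(k)·.·s(k) — each term doubles the last with '.' between the halves.
So the next term is two copies of Rw.Rw.Rw.Rw with '.' between the halves.

Rw.Rw.Rw.Rw.Rw.Rw.Rw.Rw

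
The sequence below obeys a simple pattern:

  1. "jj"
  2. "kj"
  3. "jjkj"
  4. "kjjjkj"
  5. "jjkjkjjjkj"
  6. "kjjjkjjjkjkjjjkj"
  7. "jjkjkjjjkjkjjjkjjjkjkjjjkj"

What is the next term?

This is a Fibonacci-style word recurrence s(k) = s(k−2)·s(k−1): e.g. jj·kj = jjkj.
Continuing: kjjjkjjjkjkjjjkj · jjkjkjjjkjkjjjkjjjkjkjjjkj gives term 8.

kjjjkjjjkjkjjjkjjjkjkjjjkjkjjjkjjjkjkjjjkj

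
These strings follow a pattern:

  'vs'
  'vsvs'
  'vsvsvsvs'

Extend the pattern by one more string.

Each string is two copies of the previous one concatenated.
Doubling vsvsvsvs:

vsvsvsvsvsvsvsvs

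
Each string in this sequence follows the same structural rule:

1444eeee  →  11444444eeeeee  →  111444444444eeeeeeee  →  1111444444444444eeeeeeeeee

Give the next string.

Term n consists of n 1's, followed by 3n 4's, followed by 2n+2 e's (n = 1, 2, …).
Setting n = 5 gives 5, 15, 12 characters in each block.

11111444444444444444eeeeeeeeeeee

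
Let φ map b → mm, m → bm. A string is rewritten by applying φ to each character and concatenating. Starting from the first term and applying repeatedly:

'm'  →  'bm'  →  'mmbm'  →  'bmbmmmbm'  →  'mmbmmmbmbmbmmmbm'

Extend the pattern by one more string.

bmbmmmbmbmbmmmbmmmbmmmbmbmbmmmbm

Applying the rule to each of the 16 symbols of mmbmmmbmbmbmmmbm gives the pieces bm bm mm bm bm bm mm bm mm bm mm bm bm bm mm bm, which concatenate to the answer.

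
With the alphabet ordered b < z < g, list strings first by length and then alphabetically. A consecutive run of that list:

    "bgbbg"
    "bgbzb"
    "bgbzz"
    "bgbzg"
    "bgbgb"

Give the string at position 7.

Continuing the enumeration 2 steps past bgbgb: bgbgb → bgbgz → (answer).

bgbgg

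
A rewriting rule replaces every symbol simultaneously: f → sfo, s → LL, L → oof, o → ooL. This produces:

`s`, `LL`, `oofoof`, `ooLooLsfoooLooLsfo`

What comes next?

φ(ooLooLsfoooLooLsfo) expands symbol-by-symbol to ooL ooL oof ooL ooL oof LL sfo ooL ooL ooL oof ooL ooL oof LL sfo ooL; joining the 18 pieces gives the next term.

ooLooLoofooLooLoofLLsfoooLooLooLoofooLooLoofLLsfoooL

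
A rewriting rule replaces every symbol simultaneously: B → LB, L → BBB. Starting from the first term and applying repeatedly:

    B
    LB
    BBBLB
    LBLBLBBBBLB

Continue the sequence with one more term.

Rewriting each symbol of LBLBLBBBBLB: L→BBB, B→LB, L→BBB, B→LB, L→BBB, B→LB, B→LB, B→LB, B→LB, L→BBB, B→LB, which concatenates to BBB LB BBB LB BBB LB LB LB LB BBB LB.

BBBLBBBBLBBBBLBLBLBLBBBBLB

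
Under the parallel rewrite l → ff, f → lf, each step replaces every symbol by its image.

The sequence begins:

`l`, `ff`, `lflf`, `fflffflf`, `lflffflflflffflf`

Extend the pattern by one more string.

Rewriting the 16 symbols of lflffflflflffflf one by one yields ff lf ff lf lf lf ff lf ff lf ff lf lf lf ff lf; concatenated:

fflffflflflffflffflffflflflffflf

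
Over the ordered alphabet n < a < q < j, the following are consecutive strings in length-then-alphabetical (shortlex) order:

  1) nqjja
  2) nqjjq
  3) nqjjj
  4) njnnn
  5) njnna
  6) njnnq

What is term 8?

Stepping forward 2 times from njnnq: njnnq → njnnj, then the target.

njnan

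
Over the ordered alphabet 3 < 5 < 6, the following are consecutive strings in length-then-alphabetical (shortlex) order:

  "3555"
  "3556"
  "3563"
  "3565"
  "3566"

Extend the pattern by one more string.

Treat 3566 as a base-3 numeral over the given alphabet and add one, carrying through any trailing 6's.

3633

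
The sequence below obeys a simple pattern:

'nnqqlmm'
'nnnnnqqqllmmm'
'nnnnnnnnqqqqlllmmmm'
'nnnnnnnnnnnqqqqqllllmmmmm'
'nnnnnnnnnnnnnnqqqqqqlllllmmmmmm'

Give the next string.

nnnnnnnnnnnnnnnnnqqqqqqqllllllmmmmmmm

The n-th term is 3n-1 n's then n+1 q's then n l's then n+1 m's (n = 1, 2, …).
Setting n = 6 gives 17, 7, 6, 7 characters in each block.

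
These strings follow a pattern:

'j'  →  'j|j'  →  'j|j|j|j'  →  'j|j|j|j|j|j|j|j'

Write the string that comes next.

s(k+1) = s(k)·|·s(k) — each term doubles the last with '|' between the halves.
Doubling j|j|j|j|j|j|j|j with '|' between the halves:

j|j|j|j|j|j|j|j|j|j|j|j|j|j|j|j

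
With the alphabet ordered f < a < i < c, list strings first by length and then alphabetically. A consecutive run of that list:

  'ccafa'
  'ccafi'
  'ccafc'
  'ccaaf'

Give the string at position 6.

ccaai

Stepping forward 2 times from ccaaf: ccaaf → ccaaa, then the target.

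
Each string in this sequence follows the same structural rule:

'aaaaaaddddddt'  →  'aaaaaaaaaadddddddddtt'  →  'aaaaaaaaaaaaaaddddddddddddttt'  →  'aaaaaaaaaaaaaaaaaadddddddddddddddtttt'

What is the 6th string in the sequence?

aaaaaaaaaaaaaaaaaaaaaaaaaadddddddddddddddddddddtttttt

Each string has the form a^{4n+2} d^{3n+3} t^{n} (n = 1, 2, …).
For term 6, n = 6, so the run lengths are 26, 21, 6.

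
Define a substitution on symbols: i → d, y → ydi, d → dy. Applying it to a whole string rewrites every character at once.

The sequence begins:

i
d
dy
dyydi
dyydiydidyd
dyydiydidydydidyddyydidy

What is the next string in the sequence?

dyydiydidydydidyddyydidyydidyddyydidydyydiydidyddyydi

Applying the rule to each of the 24 symbols of dyydiydidydydidyddyydidy gives the pieces dy ydi ydi dy d ydi dy d dy ydi dy ydi dy d dy ydi dy dy ydi ydi dy d dy ydi, which concatenate to the answer.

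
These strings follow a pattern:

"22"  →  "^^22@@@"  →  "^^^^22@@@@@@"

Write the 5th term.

s(k+1) = ^^·s(k)·@@@, so each term gains ^^ as a prefix and @@@ as a suffix.
From ^^^^22@@@@@@, 2 further steps: ^^^^22@@@@@@ → ^^^^^^22@@@@@@@@@ → (answer).

^^^^^^^^22@@@@@@@@@@@@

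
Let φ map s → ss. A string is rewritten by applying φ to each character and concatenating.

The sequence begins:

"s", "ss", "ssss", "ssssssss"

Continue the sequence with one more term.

ssssssssssssssss

Apply φ to ssssssss symbol by symbol: s→ss, s→ss, s→ss, s→ss, s→ss, s→ss, s→ss, s→ss; joined: ss ss ss ss ss ss ss ss.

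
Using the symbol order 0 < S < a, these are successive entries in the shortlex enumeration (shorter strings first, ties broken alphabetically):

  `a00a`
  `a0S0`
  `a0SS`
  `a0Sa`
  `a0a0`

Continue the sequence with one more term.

The successor of a0a0 increments the rightmost position that isn't already a and resets every position after it to 0.

a0aS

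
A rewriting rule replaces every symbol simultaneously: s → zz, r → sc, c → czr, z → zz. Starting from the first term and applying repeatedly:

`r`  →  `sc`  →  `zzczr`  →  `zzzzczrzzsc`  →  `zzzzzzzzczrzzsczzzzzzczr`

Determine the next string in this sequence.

zzzzzzzzzzzzzzzzczrzzsczzzzzzczrzzzzzzzzzzzzczrzzsc

Applying the rule to each of the 24 symbols of zzzzzzzzczrzzsczzzzzzczr gives the pieces zz zz zz zz zz zz zz zz czr zz sc zz zz zz czr zz zz zz zz zz zz czr zz sc, which concatenate to the answer.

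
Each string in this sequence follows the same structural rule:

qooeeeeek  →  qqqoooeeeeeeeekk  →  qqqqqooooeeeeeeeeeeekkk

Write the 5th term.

Each string has the form q^{2n-1} o^{n+1} e^{3n+2} k^{n} (n = 1, 2, …).
Setting n = 5 gives 9, 6, 17, 5 characters in each block.

qqqqqqqqqooooooeeeeeeeeeeeeeeeeekkkkk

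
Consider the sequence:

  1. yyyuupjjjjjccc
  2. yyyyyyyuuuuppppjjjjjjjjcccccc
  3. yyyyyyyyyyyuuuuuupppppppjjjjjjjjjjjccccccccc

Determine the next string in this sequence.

Term n consists of 4n-1 y's, followed by 2n u's, followed by 3n-2 p's, followed by 3n+2 j's, followed by 3n c's (n = 1, 2, …).
At n = 4 the blocks have lengths 15, 8, 10, 14, 12.

yyyyyyyyyyyyyyyuuuuuuuuppppppppppjjjjjjjjjjjjjjcccccccccccc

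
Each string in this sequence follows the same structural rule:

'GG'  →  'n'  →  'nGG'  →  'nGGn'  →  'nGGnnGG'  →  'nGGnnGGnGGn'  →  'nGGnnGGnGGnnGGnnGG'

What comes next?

Each term (from the third on) is the previous term followed by the one before it: term 3 = n·GG = nGG.
Continuing: nGGnnGGnGGnnGGnnGG · nGGnnGGnGGn gives term 8.

nGGnnGGnGGnnGGnnGGnGGnnGGnGGn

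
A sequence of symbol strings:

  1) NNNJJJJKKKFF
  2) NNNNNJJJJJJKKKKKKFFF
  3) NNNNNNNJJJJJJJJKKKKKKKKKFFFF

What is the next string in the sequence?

Term n consists of 2n+1 N's, followed by 2n+2 J's, followed by 3n K's, followed by n+1 F's (n = 1, 2, …).
For the next term, n = 4, so the run lengths are 9, 10, 12, 5.

NNNNNNNNNJJJJJJJJJJKKKKKKKKKKKKFFFFF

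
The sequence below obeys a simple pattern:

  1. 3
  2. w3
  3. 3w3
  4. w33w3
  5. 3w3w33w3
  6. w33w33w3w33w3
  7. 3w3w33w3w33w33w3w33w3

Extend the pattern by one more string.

Each term (from the third on) is the two preceding terms concatenated in order: term 3 = 3·w3 = 3w3.
Continuing: w33w33w3w33w3 · 3w3w33w3w33w33w3w33w3 gives term 8.

w33w33w3w33w33w3w33w3w33w33w3w33w3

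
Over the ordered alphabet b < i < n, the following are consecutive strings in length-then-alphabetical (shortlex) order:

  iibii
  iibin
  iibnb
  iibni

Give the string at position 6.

Continuing the enumeration 2 steps past iibni: iibni → iibnn → (answer).

iiibb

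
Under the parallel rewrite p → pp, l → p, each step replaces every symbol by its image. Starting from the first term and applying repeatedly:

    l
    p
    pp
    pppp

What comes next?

Rewriting each symbol of pppp: p→pp, p→pp, p→pp, p→pp, which concatenates to pp pp pp pp.

pppppppp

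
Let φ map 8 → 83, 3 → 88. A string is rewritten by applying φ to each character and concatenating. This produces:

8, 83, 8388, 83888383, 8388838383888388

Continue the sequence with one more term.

Replace each of the 16 characters of 8388838383888388 in place — 83 88 83 83 83 88 83 88 83 88 83 83 83 88 83 83 — and concatenate.

83888383838883888388838383888383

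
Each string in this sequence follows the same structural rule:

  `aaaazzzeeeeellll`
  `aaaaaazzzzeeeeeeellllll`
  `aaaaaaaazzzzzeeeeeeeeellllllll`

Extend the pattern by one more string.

aaaaaaaaaazzzzzzeeeeeeeeeeellllllllll

Each string has the form a^{2n} z^{n+1} e^{2n+1} l^{2n}, where the shown terms are n = 2, 3, 4.
For the next term, n = 5, so the run lengths are 10, 6, 11, 10.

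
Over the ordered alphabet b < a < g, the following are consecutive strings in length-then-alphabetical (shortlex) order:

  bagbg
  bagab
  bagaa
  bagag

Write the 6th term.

Continuing the enumeration 2 steps past bagag: bagag → baggb → (answer).

bagga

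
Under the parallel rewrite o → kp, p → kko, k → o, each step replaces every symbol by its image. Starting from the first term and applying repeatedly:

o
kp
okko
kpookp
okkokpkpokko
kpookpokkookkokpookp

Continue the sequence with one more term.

okkokpkpokkokpookpkpookpokkokpkpokko

φ(kpookpokkookkokpookp) expands symbol-by-symbol to o kko kp kp o kko kp o o kp kp o o kp o kko kp kp o kko; joining the 20 pieces gives the next term.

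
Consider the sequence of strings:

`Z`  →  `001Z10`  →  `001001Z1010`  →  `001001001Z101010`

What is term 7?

s(k+1) = 001·s(k)·10, so each term gains 001 as a prefix and 10 as a suffix.
From 001001001Z101010, 3 further steps: 001001001Z101010 → 001001001001Z10101010 → 001001001001001Z1010101010 → (answer).

001001001001001001Z101010101010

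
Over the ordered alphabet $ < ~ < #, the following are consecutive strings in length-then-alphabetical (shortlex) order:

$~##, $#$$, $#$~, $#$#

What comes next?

$#~$

Treat $#$# as a base-3 numeral over the given alphabet and add one, carrying through any trailing #'s.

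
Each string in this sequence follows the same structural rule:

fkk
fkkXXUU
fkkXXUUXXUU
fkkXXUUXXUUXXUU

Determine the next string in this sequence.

Every step adds XXUU to the end: s(k+1) = s(k)·XXUU.
So the next term is fkkXXUUXXUUXXUU·XXUU.

fkkXXUUXXUUXXUUXXUU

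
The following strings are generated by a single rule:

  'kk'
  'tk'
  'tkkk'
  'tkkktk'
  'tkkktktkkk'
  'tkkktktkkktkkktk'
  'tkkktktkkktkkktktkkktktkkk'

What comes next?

tkkktktkkktkkktktkkktktkkktkkktktkkktkkktk

From term 3 onward, concatenate the last term with the second-to-last: tk·kk = tkkk, tkkk·tk = tkkktk, …
Continuing: tkkktktkkktkkktktkkktktkkk · tkkktktkkktkkktk gives term 8.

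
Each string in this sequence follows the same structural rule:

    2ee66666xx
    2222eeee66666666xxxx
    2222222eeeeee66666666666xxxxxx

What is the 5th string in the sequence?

Term n consists of 3n-2 2's, followed by 2n e's, followed by 3n+2 6's, followed by 2n x's (n = 1, 2, …).
Setting n = 5 gives 13, 10, 17, 10 characters in each block.

2222222222222eeeeeeeeee66666666666666666xxxxxxxxxx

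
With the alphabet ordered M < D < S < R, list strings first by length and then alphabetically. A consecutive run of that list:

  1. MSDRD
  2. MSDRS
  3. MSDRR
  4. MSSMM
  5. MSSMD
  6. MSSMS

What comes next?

MSSMR

Find the rightmost character of MSSMS below R, bump it to the next letter, and reset everything to its right to M.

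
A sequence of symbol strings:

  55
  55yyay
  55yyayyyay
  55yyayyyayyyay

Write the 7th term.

55yyayyyayyyayyyayyyayyyay

Each term is the previous one with yyay appended.
From 55yyayyyayyyay, 3 further steps: 55yyayyyayyyay → 55yyayyyayyyayyyay → 55yyayyyayyyayyyayyyay → (answer).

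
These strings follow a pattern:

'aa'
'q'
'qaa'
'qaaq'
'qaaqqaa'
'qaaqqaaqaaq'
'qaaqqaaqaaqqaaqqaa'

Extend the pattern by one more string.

qaaqqaaqaaqqaaqqaaqaaqqaaqaaq

From term 3 onward, concatenate the last term with the second-to-last: q·aa = qaa, qaa·q = qaaq, …
Continuing: qaaqqaaqaaqqaaqqaa · qaaqqaaqaaq gives term 8.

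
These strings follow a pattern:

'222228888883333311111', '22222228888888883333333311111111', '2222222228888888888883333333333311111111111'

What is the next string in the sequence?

Term n consists of 2n+3 2's, followed by 3n+3 8's, followed by 3n+2 3's, followed by 3n+2 1's (n = 1, 2, …).
For the next term, n = 4, so the run lengths are 11, 15, 14, 14.

222222222228888888888888883333333333333311111111111111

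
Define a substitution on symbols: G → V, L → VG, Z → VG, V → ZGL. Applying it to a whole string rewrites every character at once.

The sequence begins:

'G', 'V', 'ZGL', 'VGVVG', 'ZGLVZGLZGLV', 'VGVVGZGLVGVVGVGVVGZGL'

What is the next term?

Applying the rule to each of the 21 symbols of VGVVGZGLVGVVGVGVVGZGL gives the pieces ZGL V ZGL ZGL V VG V VG ZGL V ZGL ZGL V ZGL V ZGL ZGL V VG V VG, which concatenate to the answer.

ZGLVZGLZGLVVGVVGZGLVZGLZGLVZGLVZGLZGLVVGVVG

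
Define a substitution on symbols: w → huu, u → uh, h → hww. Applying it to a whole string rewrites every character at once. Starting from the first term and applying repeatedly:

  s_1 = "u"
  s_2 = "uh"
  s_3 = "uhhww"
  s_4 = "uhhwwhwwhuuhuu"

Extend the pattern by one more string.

Applying the rule to each of the 14 symbols of uhhwwhwwhuuhuu gives the pieces uh hww hww huu huu hww huu huu hww uh uh hww uh uh, which concatenate to the answer.

uhhwwhwwhuuhuuhwwhuuhuuhwwuhuhhwwuhuh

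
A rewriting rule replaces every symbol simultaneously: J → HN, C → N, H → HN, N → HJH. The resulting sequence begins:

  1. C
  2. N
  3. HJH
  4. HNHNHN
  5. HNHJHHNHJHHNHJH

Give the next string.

Rewriting the 15 symbols of HNHJHHNHJHHNHJH one by one yields HN HJH HN HN HN HN HJH HN HN HN HN HJH HN HN HN; concatenated:

HNHJHHNHNHNHNHJHHNHNHNHNHJHHNHNHN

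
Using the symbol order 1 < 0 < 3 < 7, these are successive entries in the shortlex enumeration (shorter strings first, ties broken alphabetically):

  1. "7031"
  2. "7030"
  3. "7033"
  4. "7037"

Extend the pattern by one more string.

Find the rightmost character of 7037 below 7, bump it to the next letter, and reset everything to its right to 1.

7071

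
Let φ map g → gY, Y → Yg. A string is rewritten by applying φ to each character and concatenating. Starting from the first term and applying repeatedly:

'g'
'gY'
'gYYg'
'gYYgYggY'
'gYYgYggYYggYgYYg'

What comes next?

gYYgYggYYggYgYYgYggYgYYggYYgYggY

Applying the rule to each of the 16 symbols of gYYgYggYYggYgYYg gives the pieces gY Yg Yg gY Yg gY gY Yg Yg gY gY Yg gY Yg Yg gY, which concatenate to the answer.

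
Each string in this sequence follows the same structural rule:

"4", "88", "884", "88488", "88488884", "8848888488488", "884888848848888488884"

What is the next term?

8848888488488884888848848888488488

From term 3 onward, concatenate the last term with the second-to-last: 88·4 = 884, 884·88 = 88488, …
The next term joins 884888848848888488884 and 8848888488488.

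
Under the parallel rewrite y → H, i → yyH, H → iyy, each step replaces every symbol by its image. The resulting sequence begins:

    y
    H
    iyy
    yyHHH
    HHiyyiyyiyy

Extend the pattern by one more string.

iyyiyyyyHHHyyHHHyyHHH

Expanding HHiyyiyyiyy: H→iyy, H→iyy, i→yyH, y→H, y→H, i→yyH, y→H, y→H, i→yyH, y→H, y→H. Concatenated: iyy iyy yyH H H yyH H H yyH H H.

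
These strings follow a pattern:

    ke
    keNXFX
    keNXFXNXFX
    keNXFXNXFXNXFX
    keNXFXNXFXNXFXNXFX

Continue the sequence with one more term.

The strings grow by a fixed suffix NXFX each time.
So the next term is keNXFXNXFXNXFXNXFX·NXFX.

keNXFXNXFXNXFXNXFXNXFX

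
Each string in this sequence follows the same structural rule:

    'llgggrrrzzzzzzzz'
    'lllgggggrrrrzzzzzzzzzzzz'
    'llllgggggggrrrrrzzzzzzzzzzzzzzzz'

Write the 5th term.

Each string has the form l^{n} g^{2n-1} r^{n+1} z^{4n}, where the shown terms are n = 2, 3, 4.
At n = 6 the blocks have lengths 6, 11, 7, 24.

llllllgggggggggggrrrrrrrzzzzzzzzzzzzzzzzzzzzzzzz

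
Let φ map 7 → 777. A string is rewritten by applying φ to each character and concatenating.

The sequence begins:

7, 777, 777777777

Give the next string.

777777777777777777777777777

Apply φ to 777777777 symbol by symbol: 7→777, 7→777, 7→777, 7→777, 7→777, 7→777, 7→777, 7→777, 7→777; joined: 777 777 777 777 777 777 777 777 777.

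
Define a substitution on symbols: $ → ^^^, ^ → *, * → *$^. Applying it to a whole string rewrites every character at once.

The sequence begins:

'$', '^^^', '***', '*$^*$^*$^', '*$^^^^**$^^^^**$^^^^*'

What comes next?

Rewriting the 21 symbols of *$^^^^**$^^^^**$^^^^* one by one yields *$^ ^^^ * * * * *$^ *$^ ^^^ * * * * *$^ *$^ ^^^ * * * * *$^; concatenated:

*$^^^^*****$^*$^^^^*****$^*$^^^^*****$^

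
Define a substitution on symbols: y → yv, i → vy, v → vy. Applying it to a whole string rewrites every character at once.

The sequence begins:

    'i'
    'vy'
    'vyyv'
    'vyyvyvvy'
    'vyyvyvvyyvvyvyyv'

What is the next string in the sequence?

Rewriting the 16 symbols of vyyvyvvyyvvyvyyv one by one yields vy yv yv vy yv vy vy yv yv vy vy yv vy yv yv vy; concatenated:

vyyvyvvyyvvyvyyvyvvyvyyvvyyvyvvy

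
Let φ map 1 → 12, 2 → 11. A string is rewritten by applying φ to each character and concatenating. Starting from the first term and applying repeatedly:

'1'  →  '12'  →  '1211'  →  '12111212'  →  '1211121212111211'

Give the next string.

Applying the rule to each of the 16 symbols of 1211121212111211 gives the pieces 12 11 12 12 12 11 12 11 12 11 12 12 12 11 12 12, which concatenate to the answer.

12111212121112111211121212111212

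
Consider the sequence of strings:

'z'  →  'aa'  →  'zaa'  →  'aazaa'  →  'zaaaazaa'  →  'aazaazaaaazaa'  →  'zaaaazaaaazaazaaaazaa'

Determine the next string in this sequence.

Each term (from the third on) is the two preceding terms concatenated in order: term 3 = z·aa = zaa.
The next term joins aazaazaaaazaa and zaaaazaaaazaazaaaazaa.

aazaazaaaazaazaaaazaaaazaazaaaazaa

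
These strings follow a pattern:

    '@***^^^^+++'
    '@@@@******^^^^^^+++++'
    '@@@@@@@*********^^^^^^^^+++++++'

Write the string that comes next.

The n-th term is 3n-2 @'s then 3n *'s then 2n+2 ^'s then 2n+1 +'s (n = 1, 2, …).
At n = 4 the blocks have lengths 10, 12, 10, 9.

@@@@@@@@@@************^^^^^^^^^^+++++++++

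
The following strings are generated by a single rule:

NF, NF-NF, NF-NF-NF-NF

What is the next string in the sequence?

s(k+1) = s(k)·-·s(k) — each term doubles the last with '-' between the halves.
Doubling NF-NF-NF-NF with '-' between the halves:

NF-NF-NF-NF-NF-NF-NF-NF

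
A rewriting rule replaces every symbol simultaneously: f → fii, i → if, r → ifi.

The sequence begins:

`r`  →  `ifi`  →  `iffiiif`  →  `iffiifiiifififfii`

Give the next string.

iffiifiiififfiiifififfiiiffiiiffiifiiifif

φ(iffiifiiifififfii) expands symbol-by-symbol to if fii fii if if fii if if if fii if fii if fii fii if if; joining the 17 pieces gives the next term.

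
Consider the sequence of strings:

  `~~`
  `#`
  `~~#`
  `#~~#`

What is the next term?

~~##~~#

This is a Fibonacci-style word recurrence s(k) = s(k−2)·s(k−1): e.g. ~~·# = ~~#.
So term 5 is ~~#·#~~#.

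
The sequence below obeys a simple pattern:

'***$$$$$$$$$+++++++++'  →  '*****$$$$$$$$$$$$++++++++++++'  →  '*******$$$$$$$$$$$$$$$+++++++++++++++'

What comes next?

Each string has the form *^{2n-1} $^{3n+3} +^{3n+3}, where the shown terms are n = 2, 3, 4.
For the next term, n = 5, so the run lengths are 9, 18, 18.

*********$$$$$$$$$$$$$$$$$$++++++++++++++++++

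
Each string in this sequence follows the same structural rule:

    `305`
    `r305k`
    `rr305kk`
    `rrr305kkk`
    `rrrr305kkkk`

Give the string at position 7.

rrrrrr305kkkkkk

s(k+1) = r·s(k)·k, so each term gains r as a prefix and k as a suffix.
From rrrr305kkkk, 2 further steps: rrrr305kkkk → rrrrr305kkkkk → (answer).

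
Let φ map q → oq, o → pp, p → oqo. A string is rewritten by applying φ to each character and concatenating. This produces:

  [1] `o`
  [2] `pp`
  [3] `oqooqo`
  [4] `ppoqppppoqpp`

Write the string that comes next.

Rewriting each symbol of ppoqppppoqpp: p→oqo, p→oqo, o→pp, q→oq, p→oqo, p→oqo, p→oqo, p→oqo, o→pp, q→oq, p→oqo, p→oqo, which concatenates to oqo oqo pp oq oqo oqo oqo oqo pp oq oqo oqo.

oqooqoppoqoqooqooqooqoppoqoqooqo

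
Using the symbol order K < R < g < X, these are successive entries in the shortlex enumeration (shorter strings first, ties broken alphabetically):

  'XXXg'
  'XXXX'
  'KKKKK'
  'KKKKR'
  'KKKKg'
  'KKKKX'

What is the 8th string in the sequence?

KKKRR

Advancing 2 positions from KKKKX through KKKKX → KKKRK reaches term 8.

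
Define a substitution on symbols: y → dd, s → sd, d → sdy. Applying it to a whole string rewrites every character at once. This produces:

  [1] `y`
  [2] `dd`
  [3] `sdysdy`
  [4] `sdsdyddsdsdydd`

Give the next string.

Replace each of the 14 characters of sdsdyddsdsdydd in place — sd sdy sd sdy dd sdy sdy sd sdy sd sdy dd sdy sdy — and concatenate.

sdsdysdsdyddsdysdysdsdysdsdyddsdysdy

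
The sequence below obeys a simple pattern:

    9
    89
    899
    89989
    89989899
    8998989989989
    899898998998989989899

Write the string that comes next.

8998989989989899898998998989989989

From term 3 onward, concatenate the last term with the second-to-last: 89·9 = 899, 899·89 = 89989, …
Continuing: 899898998998989989899 · 8998989989989 gives term 8.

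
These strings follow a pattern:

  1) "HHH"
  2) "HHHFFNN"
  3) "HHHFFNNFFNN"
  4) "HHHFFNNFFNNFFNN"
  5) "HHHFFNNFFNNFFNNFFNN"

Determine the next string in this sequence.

HHHFFNNFFNNFFNNFFNNFFNN

Every step adds FFNN to the end: s(k+1) = s(k)·FFNN.
So the next term is HHHFFNNFFNNFFNNFFNN·FFNN.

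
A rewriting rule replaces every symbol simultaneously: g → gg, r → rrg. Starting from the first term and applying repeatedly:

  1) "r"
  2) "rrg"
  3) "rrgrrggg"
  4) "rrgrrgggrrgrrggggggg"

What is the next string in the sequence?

Applying the rule to each of the 20 symbols of rrgrrgggrrgrrggggggg gives the pieces rrg rrg gg rrg rrg gg gg gg rrg rrg gg rrg rrg gg gg gg gg gg gg gg, which concatenate to the answer.

rrgrrgggrrgrrgggggggrrgrrgggrrgrrggggggggggggggg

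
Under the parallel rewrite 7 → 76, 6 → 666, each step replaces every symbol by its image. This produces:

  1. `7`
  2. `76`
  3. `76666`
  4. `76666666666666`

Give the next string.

76666666666666666666666666666666666666666

φ(76666666666666) expands symbol-by-symbol to 76 666 666 666 666 666 666 666 666 666 666 666 666 666; joining the 14 pieces gives the next term.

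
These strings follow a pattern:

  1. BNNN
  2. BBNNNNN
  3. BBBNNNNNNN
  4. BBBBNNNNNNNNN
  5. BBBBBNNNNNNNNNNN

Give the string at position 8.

BBBBBBBBNNNNNNNNNNNNNNNNN

The n-th term is n B's then 2n+1 N's (n = 1, 2, …).
At n = 8 the blocks have lengths 8, 17.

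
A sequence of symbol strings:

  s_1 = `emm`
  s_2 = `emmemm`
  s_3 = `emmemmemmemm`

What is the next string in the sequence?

s(k+1) = s(k)·s(k) — each term doubles the last.
Doubling emmemmemmemm:

emmemmemmemmemmemmemmemm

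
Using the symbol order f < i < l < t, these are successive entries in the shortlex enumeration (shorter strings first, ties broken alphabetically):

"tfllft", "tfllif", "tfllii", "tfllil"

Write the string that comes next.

tfllit

The successor of tfllil increments the rightmost position that isn't already t and resets every position after it to f.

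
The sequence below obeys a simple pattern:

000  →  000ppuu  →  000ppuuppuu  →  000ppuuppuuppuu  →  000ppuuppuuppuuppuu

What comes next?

000ppuuppuuppuuppuuppuu

Every step adds ppuu to the end: s(k+1) = s(k)·ppuu.
So the next term is 000ppuuppuuppuuppuu·ppuu.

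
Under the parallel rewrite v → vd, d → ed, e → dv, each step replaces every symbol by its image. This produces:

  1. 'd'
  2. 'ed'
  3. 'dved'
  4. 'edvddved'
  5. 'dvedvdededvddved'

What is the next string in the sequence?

φ(dvedvdededvddved) expands symbol-by-symbol to ed vd dv ed vd ed dv ed dv ed vd ed ed vd dv ed; joining the 16 pieces gives the next term.

edvddvedvdeddveddvedvdededvddved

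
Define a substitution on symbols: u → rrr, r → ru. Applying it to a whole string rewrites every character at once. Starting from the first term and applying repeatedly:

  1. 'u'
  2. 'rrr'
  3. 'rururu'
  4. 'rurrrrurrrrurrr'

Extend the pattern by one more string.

rurrrrururururrrrururururrrrururu

Applying the rule to each of the 15 symbols of rurrrrurrrrurrr gives the pieces ru rrr ru ru ru ru rrr ru ru ru ru rrr ru ru ru, which concatenate to the answer.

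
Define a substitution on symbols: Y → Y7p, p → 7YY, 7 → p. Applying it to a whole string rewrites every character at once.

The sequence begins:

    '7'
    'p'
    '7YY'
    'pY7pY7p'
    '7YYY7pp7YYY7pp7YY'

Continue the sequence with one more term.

pY7pY7pY7pp7YY7YYpY7pY7pY7pp7YY7YYpY7pY7p

Applying the rule to each of the 17 symbols of 7YYY7pp7YYY7pp7YY gives the pieces p Y7p Y7p Y7p p 7YY 7YY p Y7p Y7p Y7p p 7YY 7YY p Y7p Y7p, which concatenate to the answer.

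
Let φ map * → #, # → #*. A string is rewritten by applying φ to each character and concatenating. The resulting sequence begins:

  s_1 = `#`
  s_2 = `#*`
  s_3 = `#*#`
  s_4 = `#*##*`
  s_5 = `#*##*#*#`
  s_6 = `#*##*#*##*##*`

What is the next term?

φ(#*##*#*##*##*) expands symbol-by-symbol to #* # #* #* # #* # #* #* # #* #* #; joining the 13 pieces gives the next term.

#*##*#*##*##*#*##*#*#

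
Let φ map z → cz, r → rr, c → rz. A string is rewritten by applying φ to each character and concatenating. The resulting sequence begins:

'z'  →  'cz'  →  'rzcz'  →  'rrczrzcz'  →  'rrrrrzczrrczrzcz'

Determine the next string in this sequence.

Replace each of the 16 characters of rrrrrzczrrczrzcz in place — rr rr rr rr rr cz rz cz rr rr rz cz rr cz rz cz — and concatenate.

rrrrrrrrrrczrzczrrrrrzczrrczrzcz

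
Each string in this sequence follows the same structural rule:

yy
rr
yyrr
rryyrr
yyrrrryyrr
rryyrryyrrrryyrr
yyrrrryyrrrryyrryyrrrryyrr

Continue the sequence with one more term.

This is a Fibonacci-style word recurrence s(k) = s(k−2)·s(k−1): e.g. yy·rr = yyrr.
Continuing: rryyrryyrrrryyrr · yyrrrryyrrrryyrryyrrrryyrr gives term 8.

rryyrryyrrrryyrryyrrrryyrrrryyrryyrrrryyrr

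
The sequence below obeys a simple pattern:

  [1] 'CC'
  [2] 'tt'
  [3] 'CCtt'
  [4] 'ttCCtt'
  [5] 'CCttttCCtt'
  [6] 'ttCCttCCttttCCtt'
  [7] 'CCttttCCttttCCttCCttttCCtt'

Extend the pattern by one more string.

ttCCttCCttttCCttCCttttCCttttCCttCCttttCCtt

This is a Fibonacci-style word recurrence s(k) = s(k−2)·s(k−1): e.g. CC·tt = CCtt.
Continuing: ttCCttCCttttCCtt · CCttttCCttttCCttCCttttCCtt gives term 8.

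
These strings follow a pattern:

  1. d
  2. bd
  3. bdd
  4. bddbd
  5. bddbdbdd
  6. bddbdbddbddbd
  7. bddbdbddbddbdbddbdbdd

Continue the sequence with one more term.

This is a Fibonacci-style word recurrence s(k) = s(k−1)·s(k−2): e.g. bd·d = bdd.
Continuing: bddbdbddbddbdbddbdbdd · bddbdbddbddbd gives term 8.

bddbdbddbddbdbddbdbddbddbdbddbddbd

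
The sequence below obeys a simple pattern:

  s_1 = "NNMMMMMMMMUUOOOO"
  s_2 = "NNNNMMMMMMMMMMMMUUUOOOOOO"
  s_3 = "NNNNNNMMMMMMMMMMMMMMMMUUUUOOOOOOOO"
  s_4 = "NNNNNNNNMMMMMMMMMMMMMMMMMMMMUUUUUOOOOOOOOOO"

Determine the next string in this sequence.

NNNNNNNNNNMMMMMMMMMMMMMMMMMMMMMMMMUUUUUUOOOOOOOOOOOO

The n-th term is 2n-2 N's then 4n M's then n U's then 2n O's, where the shown terms are n = 2, 3, 4, 5.
For the next term, n = 6, so the run lengths are 10, 24, 6, 12.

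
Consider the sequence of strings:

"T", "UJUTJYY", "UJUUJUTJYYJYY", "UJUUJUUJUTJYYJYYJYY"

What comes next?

UJUUJUUJUUJUTJYYJYYJYYJYY

s(k+1) = UJU·s(k)·JYY, so each term gains UJU as a prefix and JYY as a suffix.
So the next term is UJU·UJUUJUUJUTJYYJYYJYY·JYY.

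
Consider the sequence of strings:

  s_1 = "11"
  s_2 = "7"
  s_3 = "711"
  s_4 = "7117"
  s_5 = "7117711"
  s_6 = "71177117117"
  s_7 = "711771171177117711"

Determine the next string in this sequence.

Each term (from the third on) is the previous term followed by the one before it: term 3 = 7·11 = 711.
Continuing: 711771171177117711 · 71177117117 gives term 8.

71177117117711771171177117117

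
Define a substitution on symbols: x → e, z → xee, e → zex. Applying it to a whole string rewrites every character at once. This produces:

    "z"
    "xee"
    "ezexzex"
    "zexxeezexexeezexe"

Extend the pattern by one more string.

xeezexeezexzexxeezexezexezexzexxeezexezex

φ(zexxeezexexeezexe) expands symbol-by-symbol to xee zex e e zex zex xee zex e zex e zex zex xee zex e zex; joining the 17 pieces gives the next term.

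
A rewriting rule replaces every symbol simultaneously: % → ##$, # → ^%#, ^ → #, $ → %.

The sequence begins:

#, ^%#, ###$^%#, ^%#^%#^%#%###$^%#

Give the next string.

φ(^%#^%#^%#%###$^%#) expands symbol-by-symbol to # ##$ ^%# # ##$ ^%# # ##$ ^%# ##$ ^%# ^%# ^%# % # ##$ ^%#; joining the 17 pieces gives the next term.

###$^%####$^%####$^%###$^%#^%#^%#%###$^%#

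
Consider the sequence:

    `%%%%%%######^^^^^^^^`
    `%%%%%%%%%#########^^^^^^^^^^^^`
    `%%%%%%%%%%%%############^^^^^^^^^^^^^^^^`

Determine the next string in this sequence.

Reading off run lengths: % runs 6, 9, 12; # runs 6, 9, 12; ^ runs 8, 12, 16 — each is linear in n, where the shown terms are n = 2, 3, 4.
Setting n = 5 gives 15, 15, 20 characters in each block.

%%%%%%%%%%%%%%%###############^^^^^^^^^^^^^^^^^^^^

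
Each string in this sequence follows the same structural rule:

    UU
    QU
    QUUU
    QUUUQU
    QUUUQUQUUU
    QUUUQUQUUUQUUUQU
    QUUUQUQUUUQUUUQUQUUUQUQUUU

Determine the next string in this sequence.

QUUUQUQUUUQUUUQUQUUUQUQUUUQUUUQUQUUUQUUUQU

This is a Fibonacci-style word recurrence s(k) = s(k−1)·s(k−2): e.g. QU·UU = QUUU.
So term 8 is QUUUQUQUUUQUUUQUQUUUQUQUUU·QUUUQUQUUUQUUUQU.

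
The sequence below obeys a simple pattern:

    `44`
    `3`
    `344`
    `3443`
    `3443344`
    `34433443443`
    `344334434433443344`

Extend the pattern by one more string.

34433443443344334434433443443

From term 3 onward, concatenate the last term with the second-to-last: 3·44 = 344, 344·3 = 3443, …
The next term joins 344334434433443344 and 34433443443.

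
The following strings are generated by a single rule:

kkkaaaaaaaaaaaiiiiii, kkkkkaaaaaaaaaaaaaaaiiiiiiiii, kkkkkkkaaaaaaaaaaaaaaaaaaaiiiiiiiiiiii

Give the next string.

kkkkkkkkkaaaaaaaaaaaaaaaaaaaaaaaiiiiiiiiiiiiiii

Each string has the form k^{2n-1} a^{4n+3} i^{3n}, where the shown terms are n = 2, 3, 4.
Setting n = 5 gives 9, 23, 15 characters in each block.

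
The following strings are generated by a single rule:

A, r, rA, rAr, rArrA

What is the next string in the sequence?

From term 3 onward, concatenate the last term with the second-to-last: r·A = rA, rA·r = rAr, …
So term 6 is rArrA·rAr.

rArrArAr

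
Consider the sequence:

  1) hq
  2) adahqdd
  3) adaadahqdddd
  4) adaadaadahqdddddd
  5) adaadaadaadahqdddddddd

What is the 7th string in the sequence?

adaadaadaadaadaadahqdddddddddddd

Every step adds ada to the front and dd to the end of the previous string.
From adaadaadaadahqdddddddd, 2 further steps: adaadaadaadahqdddddddd → adaadaadaadaadahqdddddddddd → (answer).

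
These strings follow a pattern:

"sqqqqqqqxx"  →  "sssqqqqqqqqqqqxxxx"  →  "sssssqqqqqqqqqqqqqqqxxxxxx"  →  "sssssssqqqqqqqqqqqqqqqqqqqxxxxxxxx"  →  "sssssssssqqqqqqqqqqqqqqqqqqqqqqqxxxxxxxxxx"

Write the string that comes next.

Reading off run lengths: s runs 1, 3, 5, 7, 9; q runs 7, 11, 15, 19, 23; x runs 2, 4, 6, 8, 10 — each is linear in n (n = 1, 2, …).
At n = 6 the blocks have lengths 11, 27, 12.

sssssssssssqqqqqqqqqqqqqqqqqqqqqqqqqqqxxxxxxxxxxxx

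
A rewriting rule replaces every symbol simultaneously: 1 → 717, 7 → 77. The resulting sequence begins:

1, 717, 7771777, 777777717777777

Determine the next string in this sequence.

Replace each of the 15 characters of 777777717777777 in place — 77 77 77 77 77 77 77 717 77 77 77 77 77 77 77 — and concatenate.

7777777777777771777777777777777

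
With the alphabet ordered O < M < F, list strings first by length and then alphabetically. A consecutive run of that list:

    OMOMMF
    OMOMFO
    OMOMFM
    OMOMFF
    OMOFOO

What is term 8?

OMOFMO

Stepping forward 3 times from OMOFOO: OMOFOO → OMOFOM → OMOFOF, then the target.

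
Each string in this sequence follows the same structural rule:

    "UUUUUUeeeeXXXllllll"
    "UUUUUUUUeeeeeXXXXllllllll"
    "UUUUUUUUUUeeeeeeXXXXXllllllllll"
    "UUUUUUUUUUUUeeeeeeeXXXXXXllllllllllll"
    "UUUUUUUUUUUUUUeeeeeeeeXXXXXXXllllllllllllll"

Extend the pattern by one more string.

The n-th term is 2n+2 U's then n+2 e's then n+1 X's then 2n+2 l's, where the shown terms are n = 2, 3, 4, 5, 6.
Setting n = 7 gives 16, 9, 8, 16 characters in each block.

UUUUUUUUUUUUUUUUeeeeeeeeeXXXXXXXXllllllllllllllll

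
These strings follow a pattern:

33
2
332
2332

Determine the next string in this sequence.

This is a Fibonacci-style word recurrence s(k) = s(k−2)·s(k−1): e.g. 33·2 = 332.
Continuing: 332 · 2332 gives term 5.

3322332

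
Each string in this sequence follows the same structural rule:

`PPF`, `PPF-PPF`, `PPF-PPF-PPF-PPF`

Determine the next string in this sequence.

Each string is two copies of the previous one joined by '-'.
Doubling PPF-PPF-PPF-PPF with '-' between the halves:

PPF-PPF-PPF-PPF-PPF-PPF-PPF-PPF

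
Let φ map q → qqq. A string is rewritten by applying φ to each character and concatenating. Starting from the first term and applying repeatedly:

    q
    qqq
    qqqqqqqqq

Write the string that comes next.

qqqqqqqqqqqqqqqqqqqqqqqqqqq

Apply φ to qqqqqqqqq symbol by symbol: q→qqq, q→qqq, q→qqq, q→qqq, q→qqq, q→qqq, q→qqq, q→qqq, q→qqq; joined: qqq qqq qqq qqq qqq qqq qqq qqq qqq.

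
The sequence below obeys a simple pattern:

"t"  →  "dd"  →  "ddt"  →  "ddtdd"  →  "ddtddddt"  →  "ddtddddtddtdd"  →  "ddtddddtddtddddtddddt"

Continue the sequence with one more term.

ddtddddtddtddddtddddtddtddddtddtdd

This is a Fibonacci-style word recurrence s(k) = s(k−1)·s(k−2): e.g. dd·t = ddt.
Continuing: ddtddddtddtddddtddddt · ddtddddtddtdd gives term 8.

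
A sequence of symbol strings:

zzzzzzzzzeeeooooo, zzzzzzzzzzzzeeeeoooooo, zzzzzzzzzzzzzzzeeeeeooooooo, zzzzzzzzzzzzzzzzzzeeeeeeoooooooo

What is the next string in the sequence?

zzzzzzzzzzzzzzzzzzzzzeeeeeeeooooooooo

Each string has the form z^{3n} e^{n} o^{n+2}, where the shown terms are n = 3, 4, 5, 6.
At n = 7 the blocks have lengths 21, 7, 9.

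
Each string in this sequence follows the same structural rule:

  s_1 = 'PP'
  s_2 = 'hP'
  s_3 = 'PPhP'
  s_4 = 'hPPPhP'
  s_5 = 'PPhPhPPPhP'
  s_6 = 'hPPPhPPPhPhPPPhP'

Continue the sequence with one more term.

From term 3 onward, concatenate the second-to-last term with the last: PP·hP = PPhP, hP·PPhP = hPPPhP, …
Continuing: PPhPhPPPhP · hPPPhPPPhPhPPPhP gives term 7.

PPhPhPPPhPhPPPhPPPhPhPPPhP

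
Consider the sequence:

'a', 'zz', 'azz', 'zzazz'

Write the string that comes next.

azzzzazz

From term 3 onward, concatenate the second-to-last term with the last: a·zz = azz, zz·azz = zzazz, …
So term 5 is azz·zzazz.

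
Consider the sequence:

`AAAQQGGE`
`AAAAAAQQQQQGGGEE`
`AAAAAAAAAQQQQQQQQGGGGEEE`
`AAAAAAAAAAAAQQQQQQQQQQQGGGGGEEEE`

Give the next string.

Term n consists of 3n A's, followed by 3n-1 Q's, followed by n+1 G's, followed by n E's (n = 1, 2, …).
Setting n = 5 gives 15, 14, 6, 5 characters in each block.

AAAAAAAAAAAAAAAQQQQQQQQQQQQQQGGGGGGEEEEE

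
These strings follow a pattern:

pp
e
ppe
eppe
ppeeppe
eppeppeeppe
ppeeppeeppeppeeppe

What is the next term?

eppeppeeppeppeeppeeppeppeeppe

This is a Fibonacci-style word recurrence s(k) = s(k−2)·s(k−1): e.g. pp·e = ppe.
Continuing: eppeppeeppe · ppeeppeeppeppeeppe gives term 8.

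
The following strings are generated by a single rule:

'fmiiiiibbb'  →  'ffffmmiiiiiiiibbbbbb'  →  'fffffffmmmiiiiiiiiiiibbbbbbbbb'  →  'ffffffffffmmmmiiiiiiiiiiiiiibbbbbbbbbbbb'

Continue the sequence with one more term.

fffffffffffffmmmmmiiiiiiiiiiiiiiiiibbbbbbbbbbbbbbb

Term n consists of 3n-2 f's, followed by n m's, followed by 3n+2 i's, followed by 3n b's (n = 1, 2, …).
Setting n = 5 gives 13, 5, 17, 15 characters in each block.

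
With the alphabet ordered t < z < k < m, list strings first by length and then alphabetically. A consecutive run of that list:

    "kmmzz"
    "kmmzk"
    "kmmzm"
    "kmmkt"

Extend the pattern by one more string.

kmmkz

Treat kmmkt as a base-4 numeral over the given alphabet and add one, carrying through any trailing m's.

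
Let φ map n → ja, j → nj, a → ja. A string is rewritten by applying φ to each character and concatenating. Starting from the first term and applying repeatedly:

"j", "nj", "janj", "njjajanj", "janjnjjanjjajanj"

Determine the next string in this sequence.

njjajanjjanjnjjajanjnjjanjjajanj

Applying the rule to each of the 16 symbols of janjnjjanjjajanj gives the pieces nj ja ja nj ja nj nj ja ja nj nj ja nj ja ja nj, which concatenate to the answer.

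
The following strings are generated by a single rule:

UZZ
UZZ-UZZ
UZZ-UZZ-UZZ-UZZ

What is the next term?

UZZ-UZZ-UZZ-UZZ-UZZ-UZZ-UZZ-UZZ

s(k+1) = s(k)·-·s(k) — each term doubles the last with '-' between the halves.
One more doubling of UZZ-UZZ-UZZ-UZZ gives the answer.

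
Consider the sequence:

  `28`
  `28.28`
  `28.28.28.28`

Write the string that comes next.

Each string is two copies of the previous one joined by '.'.
So the next term is two copies of 28.28.28.28 with '.' between the halves.

28.28.28.28.28.28.28.28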